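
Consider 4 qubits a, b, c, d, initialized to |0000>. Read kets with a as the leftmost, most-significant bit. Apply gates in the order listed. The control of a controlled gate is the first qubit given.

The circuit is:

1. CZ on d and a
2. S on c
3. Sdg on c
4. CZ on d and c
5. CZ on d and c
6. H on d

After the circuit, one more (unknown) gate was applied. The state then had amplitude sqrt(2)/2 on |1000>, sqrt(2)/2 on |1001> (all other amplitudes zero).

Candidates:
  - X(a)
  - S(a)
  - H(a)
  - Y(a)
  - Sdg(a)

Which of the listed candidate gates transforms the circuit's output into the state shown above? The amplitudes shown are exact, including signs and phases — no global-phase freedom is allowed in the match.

The applied gate was X(a).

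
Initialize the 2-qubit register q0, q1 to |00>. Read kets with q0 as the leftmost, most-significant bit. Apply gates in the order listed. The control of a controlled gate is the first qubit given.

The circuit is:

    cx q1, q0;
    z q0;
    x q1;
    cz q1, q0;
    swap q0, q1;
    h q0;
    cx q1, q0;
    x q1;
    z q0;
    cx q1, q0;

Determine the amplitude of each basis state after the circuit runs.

The resulting statevector has amplitude 0 on |00>, sqrt(2)/2 on |01>, 0 on |10>, sqrt(2)/2 on |11>.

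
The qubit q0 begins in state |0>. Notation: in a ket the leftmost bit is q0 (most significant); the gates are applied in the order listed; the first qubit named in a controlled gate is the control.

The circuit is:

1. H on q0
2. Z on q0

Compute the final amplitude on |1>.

The amplitude on |1> is -sqrt(2)/2.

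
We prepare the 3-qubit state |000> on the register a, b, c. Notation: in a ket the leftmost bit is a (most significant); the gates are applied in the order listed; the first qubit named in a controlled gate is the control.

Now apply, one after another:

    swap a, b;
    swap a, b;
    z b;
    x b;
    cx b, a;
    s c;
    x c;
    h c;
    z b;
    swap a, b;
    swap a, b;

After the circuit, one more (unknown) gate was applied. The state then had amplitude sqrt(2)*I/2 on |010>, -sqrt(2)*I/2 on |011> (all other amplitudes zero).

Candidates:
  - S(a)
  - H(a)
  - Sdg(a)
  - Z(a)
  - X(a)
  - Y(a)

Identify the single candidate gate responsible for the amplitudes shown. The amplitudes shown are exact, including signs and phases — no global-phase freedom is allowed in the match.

The unique candidate consistent with the amplitudes is Y(a).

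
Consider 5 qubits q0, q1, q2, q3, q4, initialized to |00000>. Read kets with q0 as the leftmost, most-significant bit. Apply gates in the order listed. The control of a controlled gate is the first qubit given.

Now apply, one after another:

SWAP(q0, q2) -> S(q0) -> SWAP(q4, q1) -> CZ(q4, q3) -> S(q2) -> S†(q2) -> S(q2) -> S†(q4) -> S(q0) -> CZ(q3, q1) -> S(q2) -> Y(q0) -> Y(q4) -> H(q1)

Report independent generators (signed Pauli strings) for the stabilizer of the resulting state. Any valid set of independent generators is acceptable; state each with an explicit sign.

The final state is stabilized by the group generated by +IXIII, -ZIIII, +IIZII, +IIIZI, -IIIIZ; other independent generating sets are equally valid.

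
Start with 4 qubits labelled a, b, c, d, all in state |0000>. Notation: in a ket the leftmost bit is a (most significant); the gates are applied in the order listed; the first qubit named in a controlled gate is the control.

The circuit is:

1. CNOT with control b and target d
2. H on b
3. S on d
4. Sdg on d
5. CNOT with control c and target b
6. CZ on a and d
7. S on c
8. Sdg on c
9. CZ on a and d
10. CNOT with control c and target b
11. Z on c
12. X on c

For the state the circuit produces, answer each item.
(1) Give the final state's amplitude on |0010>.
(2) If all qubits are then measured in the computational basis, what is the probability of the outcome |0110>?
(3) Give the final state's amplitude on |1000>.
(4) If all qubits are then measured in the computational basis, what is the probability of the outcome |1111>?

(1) The amplitude on |0010> is sqrt(2)/2. Key observation: the block from step 5 through step 10 cancels to the identity and can be dropped.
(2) The probability of measuring |0110> is 1/2.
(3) The amplitude on |1000> is 0.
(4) A full measurement returns |1111> with probability 0.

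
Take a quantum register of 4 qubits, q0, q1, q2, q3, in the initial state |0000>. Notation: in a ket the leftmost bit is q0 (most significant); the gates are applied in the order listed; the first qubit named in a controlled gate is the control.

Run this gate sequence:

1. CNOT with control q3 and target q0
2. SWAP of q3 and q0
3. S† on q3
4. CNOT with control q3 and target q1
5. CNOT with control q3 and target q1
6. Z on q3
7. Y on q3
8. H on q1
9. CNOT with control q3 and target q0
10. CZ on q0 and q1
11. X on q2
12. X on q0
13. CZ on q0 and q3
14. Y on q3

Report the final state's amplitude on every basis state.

After the circuit, the state carries amplitude sqrt(2)/2 on |0010>, -sqrt(2)/2 on |0110>, and 0 on every other basis state.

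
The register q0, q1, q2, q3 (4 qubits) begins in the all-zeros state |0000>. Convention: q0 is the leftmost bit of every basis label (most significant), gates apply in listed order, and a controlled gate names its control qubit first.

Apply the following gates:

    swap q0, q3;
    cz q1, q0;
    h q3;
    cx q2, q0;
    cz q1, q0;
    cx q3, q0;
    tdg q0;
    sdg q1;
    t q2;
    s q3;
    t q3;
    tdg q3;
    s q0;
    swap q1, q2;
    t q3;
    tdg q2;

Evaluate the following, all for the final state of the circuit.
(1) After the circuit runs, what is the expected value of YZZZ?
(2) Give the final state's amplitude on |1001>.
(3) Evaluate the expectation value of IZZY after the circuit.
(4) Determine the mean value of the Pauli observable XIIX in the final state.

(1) The observable YZZZ averages to 0.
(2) The final state's coefficient on |1001> equals -sqrt(2)/2.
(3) The observable IZZY averages to 0.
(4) The expectation value of XIIX is -1.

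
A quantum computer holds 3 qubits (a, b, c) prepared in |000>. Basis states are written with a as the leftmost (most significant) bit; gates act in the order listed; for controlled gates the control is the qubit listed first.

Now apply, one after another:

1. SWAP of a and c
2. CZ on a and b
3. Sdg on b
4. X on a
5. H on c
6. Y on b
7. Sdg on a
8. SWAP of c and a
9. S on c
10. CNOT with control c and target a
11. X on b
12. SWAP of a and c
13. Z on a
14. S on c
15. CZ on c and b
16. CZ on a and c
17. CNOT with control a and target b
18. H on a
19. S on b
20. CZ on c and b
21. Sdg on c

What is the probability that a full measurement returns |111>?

The probability of measuring |111> is 1/4.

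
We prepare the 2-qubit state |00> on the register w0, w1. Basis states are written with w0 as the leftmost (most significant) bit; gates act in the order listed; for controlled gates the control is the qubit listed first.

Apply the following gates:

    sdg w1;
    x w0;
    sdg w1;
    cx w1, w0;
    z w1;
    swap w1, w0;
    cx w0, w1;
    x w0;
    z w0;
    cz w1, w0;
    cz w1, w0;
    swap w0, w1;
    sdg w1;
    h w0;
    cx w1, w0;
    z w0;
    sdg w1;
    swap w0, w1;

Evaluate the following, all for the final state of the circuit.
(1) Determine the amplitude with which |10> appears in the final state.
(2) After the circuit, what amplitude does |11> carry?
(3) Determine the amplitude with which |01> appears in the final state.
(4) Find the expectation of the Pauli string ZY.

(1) The amplitude on |10> is -sqrt(2)/2.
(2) The amplitude on |11> is -sqrt(2)/2.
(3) The final state's coefficient on |01> equals 0.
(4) The expectation value of ZY is 0.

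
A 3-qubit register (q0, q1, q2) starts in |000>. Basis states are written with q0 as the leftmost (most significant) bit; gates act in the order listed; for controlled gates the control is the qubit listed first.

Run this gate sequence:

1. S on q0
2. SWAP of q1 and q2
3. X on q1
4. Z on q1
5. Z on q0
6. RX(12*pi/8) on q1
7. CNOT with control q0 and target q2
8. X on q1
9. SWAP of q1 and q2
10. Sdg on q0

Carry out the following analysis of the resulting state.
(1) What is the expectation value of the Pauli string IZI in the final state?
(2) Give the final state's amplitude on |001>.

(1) The expectation value of IZI is 1.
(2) |001> carries amplitude sqrt(2)*I/2 in the final state.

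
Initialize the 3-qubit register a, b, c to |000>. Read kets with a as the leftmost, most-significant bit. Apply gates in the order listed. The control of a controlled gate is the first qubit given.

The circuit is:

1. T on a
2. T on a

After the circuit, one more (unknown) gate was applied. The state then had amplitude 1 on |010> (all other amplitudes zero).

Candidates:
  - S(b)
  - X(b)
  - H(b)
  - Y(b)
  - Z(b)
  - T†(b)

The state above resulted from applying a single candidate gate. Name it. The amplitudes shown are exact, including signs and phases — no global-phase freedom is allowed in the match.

The applied gate was X(b).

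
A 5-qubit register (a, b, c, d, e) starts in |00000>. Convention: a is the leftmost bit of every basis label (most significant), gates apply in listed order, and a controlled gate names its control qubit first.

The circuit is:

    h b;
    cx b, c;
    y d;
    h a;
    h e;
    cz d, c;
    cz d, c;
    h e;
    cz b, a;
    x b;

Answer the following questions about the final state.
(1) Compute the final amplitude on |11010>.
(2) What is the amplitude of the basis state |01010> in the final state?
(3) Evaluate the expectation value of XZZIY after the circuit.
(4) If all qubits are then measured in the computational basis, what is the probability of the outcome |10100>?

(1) The final state's coefficient on |11010> equals I/2. Key observation: the block from step 5 through step 8 cancels to the identity and can be dropped.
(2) The amplitude on |01010> is I/2.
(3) The expectation value of XZZIY is 0.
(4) The probability of measuring |10100> is 0.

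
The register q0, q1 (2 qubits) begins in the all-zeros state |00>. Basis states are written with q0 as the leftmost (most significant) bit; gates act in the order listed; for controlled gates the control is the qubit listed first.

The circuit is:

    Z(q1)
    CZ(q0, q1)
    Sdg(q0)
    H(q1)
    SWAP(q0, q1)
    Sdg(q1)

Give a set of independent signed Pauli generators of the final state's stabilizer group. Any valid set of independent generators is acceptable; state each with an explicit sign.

One valid set of independent stabilizer generators is +XI, +IZ (any independent generating set of the same group is equally correct).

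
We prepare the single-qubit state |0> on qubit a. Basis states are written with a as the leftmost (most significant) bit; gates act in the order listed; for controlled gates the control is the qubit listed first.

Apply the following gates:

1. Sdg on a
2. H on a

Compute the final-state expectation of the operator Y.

The observable Y averages to 0.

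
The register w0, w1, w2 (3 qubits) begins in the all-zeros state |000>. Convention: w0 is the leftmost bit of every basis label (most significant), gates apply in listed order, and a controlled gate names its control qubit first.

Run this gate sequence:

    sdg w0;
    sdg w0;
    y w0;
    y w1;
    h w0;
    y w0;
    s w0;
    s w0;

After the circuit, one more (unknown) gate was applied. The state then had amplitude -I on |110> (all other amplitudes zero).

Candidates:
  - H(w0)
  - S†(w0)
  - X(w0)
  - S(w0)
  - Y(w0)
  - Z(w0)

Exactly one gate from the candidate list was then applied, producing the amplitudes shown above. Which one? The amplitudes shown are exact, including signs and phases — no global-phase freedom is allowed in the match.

It was H(w0) that produced the state shown.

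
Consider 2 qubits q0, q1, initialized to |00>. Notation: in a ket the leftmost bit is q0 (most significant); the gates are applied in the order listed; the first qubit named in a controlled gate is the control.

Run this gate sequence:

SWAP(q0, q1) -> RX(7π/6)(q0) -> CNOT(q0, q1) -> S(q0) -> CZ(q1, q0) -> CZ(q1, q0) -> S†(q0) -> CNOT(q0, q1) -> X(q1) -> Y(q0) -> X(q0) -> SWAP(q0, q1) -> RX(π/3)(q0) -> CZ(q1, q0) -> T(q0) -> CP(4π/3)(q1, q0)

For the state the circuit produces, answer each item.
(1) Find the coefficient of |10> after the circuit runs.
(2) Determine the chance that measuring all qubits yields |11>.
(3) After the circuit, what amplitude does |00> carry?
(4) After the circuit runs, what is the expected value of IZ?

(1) The final state's coefficient on |10> equals (-3*sqrt(2) + sqrt(6))*exp(3*I*pi/4)/8. Key observation: steps 3-8 multiply out to the identity, so the circuit reduces to the remaining gates.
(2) Outcome |11> occurs with probability 3*sqrt(3)/16 + 3/8.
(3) The amplitude on |00> is -sqrt(6)/8 + sqrt(2)/8.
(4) In the final state, IZ has expectation -sqrt(3)/2.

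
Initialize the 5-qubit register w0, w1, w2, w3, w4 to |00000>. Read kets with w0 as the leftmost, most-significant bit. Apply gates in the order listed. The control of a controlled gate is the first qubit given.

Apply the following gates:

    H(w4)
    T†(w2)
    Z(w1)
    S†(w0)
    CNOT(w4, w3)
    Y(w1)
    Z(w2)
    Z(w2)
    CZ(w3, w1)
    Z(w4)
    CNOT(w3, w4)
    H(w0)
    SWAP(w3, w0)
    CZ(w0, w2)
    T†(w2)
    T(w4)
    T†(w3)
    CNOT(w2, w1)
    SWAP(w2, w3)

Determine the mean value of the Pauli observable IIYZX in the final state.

The observable IIYZX averages to 0.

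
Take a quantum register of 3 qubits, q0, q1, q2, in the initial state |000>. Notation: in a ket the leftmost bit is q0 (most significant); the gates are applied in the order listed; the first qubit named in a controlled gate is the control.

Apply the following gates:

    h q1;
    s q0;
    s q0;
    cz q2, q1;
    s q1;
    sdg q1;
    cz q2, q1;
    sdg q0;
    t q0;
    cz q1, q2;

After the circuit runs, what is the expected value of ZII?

The expectation value of ZII is 1. Key observation: steps 3-8 multiply out to the identity, so the circuit reduces to the remaining gates.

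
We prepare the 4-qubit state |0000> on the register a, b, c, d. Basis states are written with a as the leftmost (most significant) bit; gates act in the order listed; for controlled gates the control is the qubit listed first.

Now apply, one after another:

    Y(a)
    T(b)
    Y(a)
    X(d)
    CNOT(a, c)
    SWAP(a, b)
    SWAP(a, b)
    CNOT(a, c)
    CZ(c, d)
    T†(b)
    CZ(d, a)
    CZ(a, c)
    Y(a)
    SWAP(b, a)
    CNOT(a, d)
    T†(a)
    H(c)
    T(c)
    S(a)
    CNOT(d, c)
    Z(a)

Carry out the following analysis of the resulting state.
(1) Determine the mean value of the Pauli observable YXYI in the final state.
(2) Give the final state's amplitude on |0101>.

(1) The observable YXYI averages to 0.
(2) The amplitude on |0101> is sqrt(2)*exp(3*I*pi/4)/2.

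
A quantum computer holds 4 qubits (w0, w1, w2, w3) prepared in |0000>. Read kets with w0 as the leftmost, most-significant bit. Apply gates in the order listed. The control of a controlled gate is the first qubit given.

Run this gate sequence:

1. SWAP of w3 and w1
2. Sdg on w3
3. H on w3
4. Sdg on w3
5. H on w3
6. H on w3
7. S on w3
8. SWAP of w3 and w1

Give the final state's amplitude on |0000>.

The amplitude on |0000> is sqrt(2)/2.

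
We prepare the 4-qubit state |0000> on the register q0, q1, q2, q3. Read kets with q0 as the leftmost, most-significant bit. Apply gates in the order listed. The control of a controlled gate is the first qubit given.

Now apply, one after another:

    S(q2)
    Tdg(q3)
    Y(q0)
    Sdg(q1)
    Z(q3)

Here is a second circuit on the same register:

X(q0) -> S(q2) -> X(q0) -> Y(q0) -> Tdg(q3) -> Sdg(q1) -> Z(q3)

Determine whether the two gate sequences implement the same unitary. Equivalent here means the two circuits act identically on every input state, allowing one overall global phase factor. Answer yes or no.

Yes — the two circuits implement the same unitary up to a global phase.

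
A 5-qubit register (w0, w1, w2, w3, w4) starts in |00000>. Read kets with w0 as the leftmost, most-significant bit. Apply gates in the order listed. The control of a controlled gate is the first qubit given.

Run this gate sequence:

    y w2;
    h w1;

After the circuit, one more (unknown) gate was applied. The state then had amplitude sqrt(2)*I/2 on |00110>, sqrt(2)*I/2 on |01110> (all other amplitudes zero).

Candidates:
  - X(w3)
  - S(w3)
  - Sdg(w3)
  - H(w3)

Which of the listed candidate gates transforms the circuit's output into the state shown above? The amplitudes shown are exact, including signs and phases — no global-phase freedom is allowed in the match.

The applied gate was X(w3).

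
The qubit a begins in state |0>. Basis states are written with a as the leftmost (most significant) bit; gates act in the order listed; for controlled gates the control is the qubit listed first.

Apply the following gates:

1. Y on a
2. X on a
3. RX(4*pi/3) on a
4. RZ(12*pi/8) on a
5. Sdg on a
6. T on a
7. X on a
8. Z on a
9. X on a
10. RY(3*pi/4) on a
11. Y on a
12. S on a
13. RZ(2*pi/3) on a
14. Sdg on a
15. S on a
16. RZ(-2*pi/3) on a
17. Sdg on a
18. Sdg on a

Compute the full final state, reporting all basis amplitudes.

The resulting statevector has amplitude sqrt(6 - 3*sqrt(2))/4 - sqrt(sqrt(2) + 2)*exp(I*pi/4)/4 on |0>, -I*sqrt(3*sqrt(2) + 6)/4 - sqrt(2 - sqrt(2))*exp(3*I*pi/4)/4 on |1>.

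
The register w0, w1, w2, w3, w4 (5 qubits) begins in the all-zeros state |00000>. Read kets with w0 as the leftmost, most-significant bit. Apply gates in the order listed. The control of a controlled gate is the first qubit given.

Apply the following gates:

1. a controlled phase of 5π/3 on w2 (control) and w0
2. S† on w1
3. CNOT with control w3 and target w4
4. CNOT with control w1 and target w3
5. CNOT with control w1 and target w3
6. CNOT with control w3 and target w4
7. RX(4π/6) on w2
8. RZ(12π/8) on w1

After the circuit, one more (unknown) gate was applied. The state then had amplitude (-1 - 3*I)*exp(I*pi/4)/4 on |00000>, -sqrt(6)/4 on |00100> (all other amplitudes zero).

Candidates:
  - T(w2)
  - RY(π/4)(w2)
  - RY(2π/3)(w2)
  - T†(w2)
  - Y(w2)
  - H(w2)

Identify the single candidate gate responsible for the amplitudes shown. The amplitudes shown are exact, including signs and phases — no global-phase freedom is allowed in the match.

It was RY(2π/3)(w2) that produced the state shown. Key observation: the block from step 3 through step 6 cancels to the identity and can be dropped.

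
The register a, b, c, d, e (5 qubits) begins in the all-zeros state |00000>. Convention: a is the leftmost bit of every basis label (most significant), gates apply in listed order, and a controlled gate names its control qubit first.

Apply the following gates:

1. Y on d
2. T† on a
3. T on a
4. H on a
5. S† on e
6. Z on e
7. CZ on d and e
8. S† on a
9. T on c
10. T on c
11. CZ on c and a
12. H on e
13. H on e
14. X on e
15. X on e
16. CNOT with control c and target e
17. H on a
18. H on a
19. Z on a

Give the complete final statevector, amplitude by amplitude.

The resulting statevector has amplitude sqrt(2)*I/2 on |00010>, -sqrt(2)/2 on |10010>, and 0 on every other basis state. Key observation: gates 17-18 undo each other exactly, leaving only the rest of the circuit to track.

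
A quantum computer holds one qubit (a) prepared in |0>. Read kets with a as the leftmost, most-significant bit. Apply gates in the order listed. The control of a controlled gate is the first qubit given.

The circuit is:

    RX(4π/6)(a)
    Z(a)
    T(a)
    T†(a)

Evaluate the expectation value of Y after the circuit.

The expectation value of Y is sqrt(3)/2.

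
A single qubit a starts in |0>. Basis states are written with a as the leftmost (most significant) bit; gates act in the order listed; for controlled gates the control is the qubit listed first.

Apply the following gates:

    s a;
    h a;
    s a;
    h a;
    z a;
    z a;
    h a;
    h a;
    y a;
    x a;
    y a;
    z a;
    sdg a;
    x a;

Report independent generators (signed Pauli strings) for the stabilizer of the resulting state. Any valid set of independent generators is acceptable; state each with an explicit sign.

One valid set of independent stabilizer generators is -X (any independent generating set of the same group is equally correct).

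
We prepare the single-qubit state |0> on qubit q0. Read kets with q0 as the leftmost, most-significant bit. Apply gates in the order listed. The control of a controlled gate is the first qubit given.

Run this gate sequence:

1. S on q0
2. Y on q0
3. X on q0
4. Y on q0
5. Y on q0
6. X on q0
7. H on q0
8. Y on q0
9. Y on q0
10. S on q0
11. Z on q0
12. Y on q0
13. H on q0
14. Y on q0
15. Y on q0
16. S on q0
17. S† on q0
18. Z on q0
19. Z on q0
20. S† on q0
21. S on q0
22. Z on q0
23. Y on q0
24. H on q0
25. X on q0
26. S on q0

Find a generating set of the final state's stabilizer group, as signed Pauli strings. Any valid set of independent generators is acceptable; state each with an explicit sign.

The final state is stabilized by the group generated by -X; other independent generating sets are equally valid.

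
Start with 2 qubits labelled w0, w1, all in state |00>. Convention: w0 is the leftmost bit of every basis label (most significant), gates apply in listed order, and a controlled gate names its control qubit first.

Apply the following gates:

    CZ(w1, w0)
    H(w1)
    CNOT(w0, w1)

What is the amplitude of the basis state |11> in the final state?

|11> carries amplitude 0 in the final state.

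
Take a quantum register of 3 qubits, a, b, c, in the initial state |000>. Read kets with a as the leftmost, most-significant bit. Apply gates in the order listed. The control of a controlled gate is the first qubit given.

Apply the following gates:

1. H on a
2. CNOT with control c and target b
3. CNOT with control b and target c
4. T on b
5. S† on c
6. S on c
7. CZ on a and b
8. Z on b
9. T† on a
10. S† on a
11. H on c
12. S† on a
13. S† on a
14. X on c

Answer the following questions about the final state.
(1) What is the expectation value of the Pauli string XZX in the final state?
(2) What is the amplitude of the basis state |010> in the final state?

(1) The expectation value of XZX is sqrt(2)/2.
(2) The final state's coefficient on |010> equals 0.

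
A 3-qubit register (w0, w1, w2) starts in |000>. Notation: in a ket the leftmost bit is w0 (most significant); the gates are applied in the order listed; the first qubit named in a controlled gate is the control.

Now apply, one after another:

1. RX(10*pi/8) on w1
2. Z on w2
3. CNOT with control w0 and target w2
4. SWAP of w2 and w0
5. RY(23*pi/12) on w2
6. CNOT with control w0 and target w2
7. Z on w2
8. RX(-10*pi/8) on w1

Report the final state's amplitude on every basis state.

The resulting statevector has amplitude -sqrt(3*sqrt(2) + 6)/4 - sqrt(2 - sqrt(2))/4 on |000>, -sqrt(sqrt(2) + 2)/4 + sqrt(6 - 3*sqrt(2))/4 on |001>, and 0 on every other basis state.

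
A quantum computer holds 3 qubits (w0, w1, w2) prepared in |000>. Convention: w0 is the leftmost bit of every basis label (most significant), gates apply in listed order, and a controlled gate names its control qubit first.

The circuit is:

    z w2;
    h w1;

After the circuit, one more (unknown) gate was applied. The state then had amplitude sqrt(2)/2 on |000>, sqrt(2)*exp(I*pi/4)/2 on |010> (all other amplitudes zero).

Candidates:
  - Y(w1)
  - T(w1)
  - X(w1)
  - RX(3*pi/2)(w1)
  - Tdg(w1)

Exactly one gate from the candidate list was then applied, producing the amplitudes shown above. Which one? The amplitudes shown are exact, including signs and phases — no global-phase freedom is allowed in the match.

The unique candidate consistent with the amplitudes is T(w1).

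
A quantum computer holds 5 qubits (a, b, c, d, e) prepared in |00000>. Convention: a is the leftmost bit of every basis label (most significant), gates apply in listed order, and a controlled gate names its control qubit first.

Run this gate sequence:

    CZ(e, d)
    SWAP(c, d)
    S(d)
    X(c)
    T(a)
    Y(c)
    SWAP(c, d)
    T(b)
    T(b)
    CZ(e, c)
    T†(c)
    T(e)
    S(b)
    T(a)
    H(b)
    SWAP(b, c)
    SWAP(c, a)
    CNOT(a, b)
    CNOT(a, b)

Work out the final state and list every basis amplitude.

The resulting statevector has amplitude -sqrt(2)*I/2 on |00000>, -sqrt(2)*I/2 on |10000>, and 0 on every other basis state.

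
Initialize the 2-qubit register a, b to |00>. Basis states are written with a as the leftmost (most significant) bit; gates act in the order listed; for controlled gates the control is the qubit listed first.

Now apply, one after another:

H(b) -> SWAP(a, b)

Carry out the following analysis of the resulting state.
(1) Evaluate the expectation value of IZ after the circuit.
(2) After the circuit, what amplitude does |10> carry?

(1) In the final state, IZ has expectation 1.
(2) |10> carries amplitude sqrt(2)/2 in the final state.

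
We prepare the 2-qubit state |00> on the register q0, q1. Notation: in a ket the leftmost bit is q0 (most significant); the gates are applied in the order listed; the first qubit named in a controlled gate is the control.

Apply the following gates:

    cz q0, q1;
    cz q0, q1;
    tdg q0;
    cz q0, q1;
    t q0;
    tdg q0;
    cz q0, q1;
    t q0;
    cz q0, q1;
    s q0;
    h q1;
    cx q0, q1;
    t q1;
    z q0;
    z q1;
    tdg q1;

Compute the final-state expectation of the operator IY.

The expectation value of IY is 0.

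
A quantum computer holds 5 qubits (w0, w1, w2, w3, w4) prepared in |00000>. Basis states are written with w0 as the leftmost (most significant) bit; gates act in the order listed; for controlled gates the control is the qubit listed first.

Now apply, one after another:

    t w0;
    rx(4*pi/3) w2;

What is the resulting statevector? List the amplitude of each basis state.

The resulting statevector has amplitude -1/2 on |00000>, -sqrt(3)*I/2 on |00100>, and 0 on every other basis state.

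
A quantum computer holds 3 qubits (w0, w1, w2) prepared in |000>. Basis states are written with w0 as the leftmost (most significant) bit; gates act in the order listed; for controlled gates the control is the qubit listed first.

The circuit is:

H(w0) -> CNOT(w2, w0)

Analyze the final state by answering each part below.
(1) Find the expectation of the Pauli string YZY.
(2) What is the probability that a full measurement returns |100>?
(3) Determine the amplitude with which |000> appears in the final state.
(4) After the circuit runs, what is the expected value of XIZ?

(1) The expectation value of YZY is 0.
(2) A full measurement returns |100> with probability 1/2.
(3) The final state's coefficient on |000> equals sqrt(2)/2.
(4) The expectation value of XIZ is 1.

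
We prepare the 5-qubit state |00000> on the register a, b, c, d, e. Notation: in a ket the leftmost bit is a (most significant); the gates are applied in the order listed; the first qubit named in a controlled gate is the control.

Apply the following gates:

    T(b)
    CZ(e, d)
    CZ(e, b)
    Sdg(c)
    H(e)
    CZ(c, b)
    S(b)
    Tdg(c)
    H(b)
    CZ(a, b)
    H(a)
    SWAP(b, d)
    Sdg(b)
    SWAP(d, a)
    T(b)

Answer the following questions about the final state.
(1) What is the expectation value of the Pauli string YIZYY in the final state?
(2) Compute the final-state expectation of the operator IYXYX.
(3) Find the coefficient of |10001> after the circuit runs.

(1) The expectation value of YIZYY is 0.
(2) In the final state, IYXYX has expectation 0.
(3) The final state's coefficient on |10001> equals sqrt(2)/4.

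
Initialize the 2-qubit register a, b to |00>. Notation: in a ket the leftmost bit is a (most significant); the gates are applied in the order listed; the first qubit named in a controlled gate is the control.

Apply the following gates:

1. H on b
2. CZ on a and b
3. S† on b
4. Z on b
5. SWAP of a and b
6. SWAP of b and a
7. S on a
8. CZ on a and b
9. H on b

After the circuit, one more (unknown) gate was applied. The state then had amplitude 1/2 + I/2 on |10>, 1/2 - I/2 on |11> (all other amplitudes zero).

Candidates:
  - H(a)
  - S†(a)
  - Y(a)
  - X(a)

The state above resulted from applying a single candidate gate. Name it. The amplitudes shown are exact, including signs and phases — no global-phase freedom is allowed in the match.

It was X(a) that produced the state shown.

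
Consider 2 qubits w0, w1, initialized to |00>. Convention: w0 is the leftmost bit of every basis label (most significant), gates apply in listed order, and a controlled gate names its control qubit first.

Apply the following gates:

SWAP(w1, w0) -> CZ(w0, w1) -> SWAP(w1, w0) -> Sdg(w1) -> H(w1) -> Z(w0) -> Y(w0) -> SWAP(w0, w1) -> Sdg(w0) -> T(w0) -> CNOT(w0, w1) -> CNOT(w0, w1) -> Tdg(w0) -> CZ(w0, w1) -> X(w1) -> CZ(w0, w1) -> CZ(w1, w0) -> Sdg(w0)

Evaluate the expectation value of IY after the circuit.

The observable IY averages to 0. Key observation: the block from step 10 through step 13 cancels to the identity and can be dropped.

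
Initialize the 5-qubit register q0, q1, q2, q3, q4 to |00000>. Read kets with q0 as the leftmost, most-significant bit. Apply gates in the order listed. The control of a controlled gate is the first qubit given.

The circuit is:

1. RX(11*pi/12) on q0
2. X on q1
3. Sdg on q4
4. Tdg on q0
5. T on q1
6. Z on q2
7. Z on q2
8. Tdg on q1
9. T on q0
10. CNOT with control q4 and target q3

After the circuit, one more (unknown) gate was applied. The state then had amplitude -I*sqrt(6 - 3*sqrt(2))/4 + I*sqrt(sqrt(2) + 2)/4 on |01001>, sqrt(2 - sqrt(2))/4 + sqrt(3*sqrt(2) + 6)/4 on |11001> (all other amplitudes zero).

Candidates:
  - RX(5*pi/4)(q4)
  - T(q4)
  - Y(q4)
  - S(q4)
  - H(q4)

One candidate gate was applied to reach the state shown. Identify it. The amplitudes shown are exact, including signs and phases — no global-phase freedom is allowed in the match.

The unique candidate consistent with the amplitudes is Y(q4). Key observation: the block from step 4 through step 9 cancels to the identity and can be dropped.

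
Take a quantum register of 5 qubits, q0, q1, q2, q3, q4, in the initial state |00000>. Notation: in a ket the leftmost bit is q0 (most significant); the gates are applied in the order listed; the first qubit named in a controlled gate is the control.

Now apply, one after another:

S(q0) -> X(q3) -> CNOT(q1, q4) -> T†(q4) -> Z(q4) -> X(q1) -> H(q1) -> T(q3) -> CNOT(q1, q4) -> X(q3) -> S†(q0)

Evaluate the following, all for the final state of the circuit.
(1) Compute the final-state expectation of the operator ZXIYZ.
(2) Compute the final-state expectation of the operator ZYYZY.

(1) The expectation value of ZXIYZ is 0.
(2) In the final state, ZYYZY has expectation 0.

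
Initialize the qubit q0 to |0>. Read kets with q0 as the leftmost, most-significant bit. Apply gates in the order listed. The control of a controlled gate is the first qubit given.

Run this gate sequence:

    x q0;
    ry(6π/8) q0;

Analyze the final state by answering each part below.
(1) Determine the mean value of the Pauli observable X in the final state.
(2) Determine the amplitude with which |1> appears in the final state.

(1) In the final state, X has expectation -sqrt(2)/2.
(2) The final state's coefficient on |1> equals sqrt(2 - sqrt(2))/2.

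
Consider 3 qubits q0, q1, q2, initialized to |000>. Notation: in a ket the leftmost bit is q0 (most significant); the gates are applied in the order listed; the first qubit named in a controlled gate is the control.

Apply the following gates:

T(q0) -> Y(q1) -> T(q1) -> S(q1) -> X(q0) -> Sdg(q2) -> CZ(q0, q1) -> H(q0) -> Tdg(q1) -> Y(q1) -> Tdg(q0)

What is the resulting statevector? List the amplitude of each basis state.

After the circuit, the state carries amplitude -sqrt(2)*I/2 on |000>, sqrt(2)*exp(I*pi/4)/2 on |100>, and 0 on every other basis state.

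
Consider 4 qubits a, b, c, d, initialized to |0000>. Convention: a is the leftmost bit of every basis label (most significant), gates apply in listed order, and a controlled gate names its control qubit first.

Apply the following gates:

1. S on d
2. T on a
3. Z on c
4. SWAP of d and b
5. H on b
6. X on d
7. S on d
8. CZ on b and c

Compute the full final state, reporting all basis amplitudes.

The resulting statevector has amplitude sqrt(2)*I/2 on |0001>, sqrt(2)*I/2 on |0101>, and 0 on every other basis state.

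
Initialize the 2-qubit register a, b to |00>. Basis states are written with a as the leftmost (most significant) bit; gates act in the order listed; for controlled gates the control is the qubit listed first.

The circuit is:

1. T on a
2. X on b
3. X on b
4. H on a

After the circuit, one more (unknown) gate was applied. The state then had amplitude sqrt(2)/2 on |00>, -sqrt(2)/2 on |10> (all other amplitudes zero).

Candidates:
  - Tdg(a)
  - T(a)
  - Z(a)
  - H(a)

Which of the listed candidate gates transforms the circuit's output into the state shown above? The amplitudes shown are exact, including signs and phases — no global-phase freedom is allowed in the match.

The unique candidate consistent with the amplitudes is Z(a). Key observation: steps 2-3 multiply out to the identity, so the circuit reduces to the remaining gates.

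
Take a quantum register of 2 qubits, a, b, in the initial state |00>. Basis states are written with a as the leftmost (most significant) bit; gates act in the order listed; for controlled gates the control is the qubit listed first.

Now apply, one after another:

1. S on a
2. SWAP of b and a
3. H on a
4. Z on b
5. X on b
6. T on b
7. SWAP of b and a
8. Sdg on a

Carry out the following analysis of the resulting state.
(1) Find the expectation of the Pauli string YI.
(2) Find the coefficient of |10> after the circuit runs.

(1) The expectation value of YI is 0.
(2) The final state's coefficient on |10> equals -sqrt(2)*exp(3*I*pi/4)/2.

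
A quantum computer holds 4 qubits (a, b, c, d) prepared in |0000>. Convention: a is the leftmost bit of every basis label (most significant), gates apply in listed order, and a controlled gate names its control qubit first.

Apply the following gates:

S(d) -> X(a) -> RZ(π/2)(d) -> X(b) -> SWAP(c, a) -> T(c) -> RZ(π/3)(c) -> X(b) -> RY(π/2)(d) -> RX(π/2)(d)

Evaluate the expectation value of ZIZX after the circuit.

In the final state, ZIZX has expectation -1.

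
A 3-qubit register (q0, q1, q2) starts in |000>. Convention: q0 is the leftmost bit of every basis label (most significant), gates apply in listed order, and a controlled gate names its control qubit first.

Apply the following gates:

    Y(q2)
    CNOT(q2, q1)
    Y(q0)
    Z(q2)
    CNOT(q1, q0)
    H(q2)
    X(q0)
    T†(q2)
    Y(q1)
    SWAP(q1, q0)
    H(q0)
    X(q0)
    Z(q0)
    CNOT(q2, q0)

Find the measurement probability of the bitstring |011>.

The probability of measuring |011> is 1/4.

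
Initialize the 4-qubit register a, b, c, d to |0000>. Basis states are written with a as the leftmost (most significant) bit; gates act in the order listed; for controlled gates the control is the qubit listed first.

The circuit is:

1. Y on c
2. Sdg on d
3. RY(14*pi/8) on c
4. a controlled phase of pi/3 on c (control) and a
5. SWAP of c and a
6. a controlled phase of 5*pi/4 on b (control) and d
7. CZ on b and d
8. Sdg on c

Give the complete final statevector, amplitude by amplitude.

After the circuit, the state carries amplitude -I*sqrt(2 - sqrt(2))/2 on |0000>, -I*sqrt(sqrt(2) + 2)/2 on |1000>, and 0 on every other basis state.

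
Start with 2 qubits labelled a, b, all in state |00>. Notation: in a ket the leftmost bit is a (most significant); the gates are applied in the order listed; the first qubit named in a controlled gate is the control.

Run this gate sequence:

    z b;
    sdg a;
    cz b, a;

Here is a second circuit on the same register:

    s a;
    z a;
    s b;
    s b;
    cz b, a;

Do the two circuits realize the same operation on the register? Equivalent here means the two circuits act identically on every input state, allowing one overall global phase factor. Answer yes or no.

Yes — the two circuits implement the same unitary up to a global phase.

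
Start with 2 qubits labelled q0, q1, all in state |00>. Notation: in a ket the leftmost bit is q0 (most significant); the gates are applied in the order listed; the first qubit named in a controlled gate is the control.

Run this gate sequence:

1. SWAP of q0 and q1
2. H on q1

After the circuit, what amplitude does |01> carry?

The amplitude on |01> is sqrt(2)/2.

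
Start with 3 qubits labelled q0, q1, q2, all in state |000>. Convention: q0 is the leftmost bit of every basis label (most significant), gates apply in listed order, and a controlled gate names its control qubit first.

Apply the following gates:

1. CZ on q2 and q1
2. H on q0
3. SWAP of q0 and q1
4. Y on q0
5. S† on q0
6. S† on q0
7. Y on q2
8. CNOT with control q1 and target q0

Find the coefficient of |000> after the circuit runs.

|000> carries amplitude 0 in the final state.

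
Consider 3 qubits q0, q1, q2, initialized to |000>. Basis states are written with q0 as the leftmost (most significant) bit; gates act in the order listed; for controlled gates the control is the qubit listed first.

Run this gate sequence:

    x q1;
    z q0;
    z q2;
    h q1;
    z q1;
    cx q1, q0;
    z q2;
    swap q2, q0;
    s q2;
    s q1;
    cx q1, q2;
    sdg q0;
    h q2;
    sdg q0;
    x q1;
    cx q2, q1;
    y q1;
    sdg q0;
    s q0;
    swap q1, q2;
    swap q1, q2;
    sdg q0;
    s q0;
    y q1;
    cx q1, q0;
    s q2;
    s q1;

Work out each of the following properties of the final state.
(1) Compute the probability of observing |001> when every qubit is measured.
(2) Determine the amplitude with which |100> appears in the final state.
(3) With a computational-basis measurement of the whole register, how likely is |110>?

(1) Outcome |001> occurs with probability 1/4. Key observation: the block from step 17 through step 24 cancels to the identity and can be dropped.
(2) |100> carries amplitude 0 in the final state.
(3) The probability of measuring |110> is 1/4.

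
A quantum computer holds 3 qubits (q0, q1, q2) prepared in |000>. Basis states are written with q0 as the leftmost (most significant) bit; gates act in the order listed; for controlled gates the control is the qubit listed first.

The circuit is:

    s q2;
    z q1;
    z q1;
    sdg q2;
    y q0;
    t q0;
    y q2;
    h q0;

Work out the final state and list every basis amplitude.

After the circuit, the state carries amplitude -sqrt(2)*exp(I*pi/4)/2 on |001>, sqrt(2)*exp(I*pi/4)/2 on |101>, and 0 on every other basis state. Key observation: steps 1-4 multiply out to the identity, so the circuit reduces to the remaining gates.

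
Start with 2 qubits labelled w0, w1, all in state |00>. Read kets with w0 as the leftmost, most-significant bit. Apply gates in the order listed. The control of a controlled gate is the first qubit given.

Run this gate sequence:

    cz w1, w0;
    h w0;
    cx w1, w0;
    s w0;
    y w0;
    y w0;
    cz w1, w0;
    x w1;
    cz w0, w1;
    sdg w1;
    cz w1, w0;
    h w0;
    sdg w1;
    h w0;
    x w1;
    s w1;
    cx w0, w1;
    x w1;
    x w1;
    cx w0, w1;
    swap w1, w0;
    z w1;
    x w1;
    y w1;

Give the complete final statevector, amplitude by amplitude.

The final amplitudes are sqrt(2)*I/2 on |00>, -sqrt(2)/2 on |01>, 0 on |10>, 0 on |11>.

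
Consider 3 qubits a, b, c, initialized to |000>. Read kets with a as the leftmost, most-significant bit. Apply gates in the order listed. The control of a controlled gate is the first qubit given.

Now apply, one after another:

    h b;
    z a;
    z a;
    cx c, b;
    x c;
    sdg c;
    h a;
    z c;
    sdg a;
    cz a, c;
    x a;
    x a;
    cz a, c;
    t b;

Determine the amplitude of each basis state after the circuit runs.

The final amplitudes are 0 on |000>, I/2 on |001>, 0 on |010>, exp(3*I*pi/4)/2 on |011>, 0 on |100>, 1/2 on |101>, 0 on |110>, exp(I*pi/4)/2 on |111>. Key observation: steps 10-13 multiply out to the identity, so the circuit reduces to the remaining gates.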